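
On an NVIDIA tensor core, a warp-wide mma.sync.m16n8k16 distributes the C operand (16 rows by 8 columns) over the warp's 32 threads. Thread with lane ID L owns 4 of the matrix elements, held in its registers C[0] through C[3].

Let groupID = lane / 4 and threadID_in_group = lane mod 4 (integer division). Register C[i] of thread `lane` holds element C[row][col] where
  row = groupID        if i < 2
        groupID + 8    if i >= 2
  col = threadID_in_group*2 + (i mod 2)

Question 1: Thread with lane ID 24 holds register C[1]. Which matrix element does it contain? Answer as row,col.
lane 24⇒24/4=6, 24 mod 4=0
i=1  r:6+0⇒6  c:2·0+1⇒1

6,1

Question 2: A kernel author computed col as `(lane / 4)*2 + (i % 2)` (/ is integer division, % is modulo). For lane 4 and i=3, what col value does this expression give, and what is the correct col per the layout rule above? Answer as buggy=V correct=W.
`(lane / 4)*2 + (i % 2)`[4,3]=>3
lane 4: grp=1 (4/4), tig=0 (4%4)
i=3: r=1+8=9, c=0*2+1=1
col: 3 vs 1

buggy=3 correct=1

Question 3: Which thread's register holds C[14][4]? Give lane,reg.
r:14=>grp=6,rB=1  c:4=>tig=2,lo=0
L=6*4+2=26  i=1*2+0=2

26,2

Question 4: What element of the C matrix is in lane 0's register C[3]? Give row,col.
8,1

L=0=>grp=0>>2=0, tig=0&3=0
[3]=>row 0+8=8  col 0·2+1=1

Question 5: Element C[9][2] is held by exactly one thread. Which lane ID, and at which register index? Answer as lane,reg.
r:9=>grp=1,rB=1  c:2=>tig=1,lo=0
L=1*4+1=5  i=1*2+0=2

5,2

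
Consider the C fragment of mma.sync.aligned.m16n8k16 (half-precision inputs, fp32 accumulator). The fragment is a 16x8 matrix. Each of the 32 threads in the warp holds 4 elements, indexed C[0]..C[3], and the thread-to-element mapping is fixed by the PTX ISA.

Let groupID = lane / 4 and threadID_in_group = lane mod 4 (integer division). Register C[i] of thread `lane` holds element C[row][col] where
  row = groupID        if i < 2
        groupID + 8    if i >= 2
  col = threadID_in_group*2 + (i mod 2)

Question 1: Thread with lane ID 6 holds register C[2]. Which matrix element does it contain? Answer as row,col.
9,4

lane 6: gr=1 (6/4), th=2 (6%4)
i=2: r=1+8=9, c=2*2+0=4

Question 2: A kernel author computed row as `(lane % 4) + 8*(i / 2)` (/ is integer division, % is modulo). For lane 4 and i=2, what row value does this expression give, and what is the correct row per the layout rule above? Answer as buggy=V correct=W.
buggy=8 correct=9

`(lane % 4) + 8*(i / 2)`[4,2]=>8
L=4=>grp=4>>2=1, tig=4&3=0
[2]=>row 1+8=9  col 0·2+0=0
row: 8 vs 9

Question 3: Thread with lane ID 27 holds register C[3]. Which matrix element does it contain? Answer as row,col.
14,7

lane 27=>27/4=6, 27 mod 4=3
i=3  r:6+8=>14  c:2·3+1=>7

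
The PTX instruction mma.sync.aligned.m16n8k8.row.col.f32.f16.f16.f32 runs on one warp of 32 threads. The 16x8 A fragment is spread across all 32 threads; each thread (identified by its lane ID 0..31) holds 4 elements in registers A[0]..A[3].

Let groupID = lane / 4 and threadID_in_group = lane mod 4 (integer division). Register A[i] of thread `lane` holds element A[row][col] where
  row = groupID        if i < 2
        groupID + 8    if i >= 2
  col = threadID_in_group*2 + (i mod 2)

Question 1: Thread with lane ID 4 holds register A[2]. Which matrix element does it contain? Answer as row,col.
4: G=1,T=0
[2] (1+8,0*2+0) = (9,0)

9,0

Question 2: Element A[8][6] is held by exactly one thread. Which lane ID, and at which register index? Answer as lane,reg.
r:8=>grp=0,rB=1  c:6=>tig=3,lo=0
L=0*4+3=3  i=1*2+0=2

3,2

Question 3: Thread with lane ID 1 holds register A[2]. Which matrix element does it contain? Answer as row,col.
L=1->gid=1>>2=0, tid=1&3=1
[2]->row 0+8=8  col 1·2+0=2

8,2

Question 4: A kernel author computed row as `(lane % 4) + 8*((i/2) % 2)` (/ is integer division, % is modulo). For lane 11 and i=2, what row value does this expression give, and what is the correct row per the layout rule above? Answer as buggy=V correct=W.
buggy=11 correct=10

`(lane % 4) + 8*((i/2) % 2)`[11,2]->11
lane 11->11/4=2, 11 mod 4=3
i=2  r:2+8->10  c:2·3+0->6
row: 11 vs 10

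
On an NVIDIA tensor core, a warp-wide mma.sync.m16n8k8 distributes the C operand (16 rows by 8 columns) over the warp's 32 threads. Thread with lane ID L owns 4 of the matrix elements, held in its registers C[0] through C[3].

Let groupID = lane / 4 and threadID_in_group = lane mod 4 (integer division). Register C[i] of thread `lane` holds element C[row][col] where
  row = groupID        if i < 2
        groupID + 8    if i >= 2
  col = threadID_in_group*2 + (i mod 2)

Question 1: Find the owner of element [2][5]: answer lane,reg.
10,1

r=2⇒gr=2,Rb=0  c=5⇒th=2,odd=1
L=2*4+2=10  i=0*2+1=1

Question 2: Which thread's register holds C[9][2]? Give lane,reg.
r=9->g=1,rb=1  c=2->t=1,b0=0
L=1*4+1=5  i=1*2+0=2

5,2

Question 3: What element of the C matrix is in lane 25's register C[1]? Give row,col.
6,3

L=25⇒gr=25>>2=6, th=25&3=1
[1]⇒row 6+0=6  col 1·2+1=3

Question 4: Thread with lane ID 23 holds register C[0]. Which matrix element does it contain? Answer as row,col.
lane 23⇒23/4=5, 23 mod 4=3
i=0  r:5+0⇒5  c:2·3+0⇒6

5,6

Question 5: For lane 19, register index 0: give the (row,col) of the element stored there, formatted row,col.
lane 19⇒19/4=4, 19 mod 4=3
i=0  r:4+0⇒4  c:2·3+0⇒6

4,6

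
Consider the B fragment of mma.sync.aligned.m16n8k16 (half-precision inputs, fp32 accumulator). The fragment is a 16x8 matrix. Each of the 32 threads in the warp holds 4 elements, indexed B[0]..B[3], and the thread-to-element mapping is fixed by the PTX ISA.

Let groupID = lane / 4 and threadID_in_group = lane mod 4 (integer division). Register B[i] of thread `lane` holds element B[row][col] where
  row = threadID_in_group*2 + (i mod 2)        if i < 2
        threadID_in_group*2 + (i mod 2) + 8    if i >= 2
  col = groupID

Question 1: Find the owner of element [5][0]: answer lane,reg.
c=0⇒gr=0  r=5⇒Rb=0,th=2,odd=1
L=0*4+2=2  i=0*2+1=1

2,1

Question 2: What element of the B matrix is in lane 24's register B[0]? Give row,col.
0,6

24: gid=6,tid=0
[0] (0*2+0+0,6) = (0,6)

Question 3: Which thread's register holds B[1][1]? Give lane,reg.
c: 1->gid=1  r: 1->r8=0,tid=0,i&1=1
L=1*4+0=4  i=0*2+1=1

4,1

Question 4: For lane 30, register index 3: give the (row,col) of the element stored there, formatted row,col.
lane 30->30/4=7, 30 mod 4=2
i=3  r:2·2+1+8->13  c:7

13,7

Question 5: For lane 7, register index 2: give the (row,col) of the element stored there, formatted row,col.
lane 7: gr=1 (7/4), th=3 (7%4)
i=2: r=3*2+0+8=14, c=gr=1

14,1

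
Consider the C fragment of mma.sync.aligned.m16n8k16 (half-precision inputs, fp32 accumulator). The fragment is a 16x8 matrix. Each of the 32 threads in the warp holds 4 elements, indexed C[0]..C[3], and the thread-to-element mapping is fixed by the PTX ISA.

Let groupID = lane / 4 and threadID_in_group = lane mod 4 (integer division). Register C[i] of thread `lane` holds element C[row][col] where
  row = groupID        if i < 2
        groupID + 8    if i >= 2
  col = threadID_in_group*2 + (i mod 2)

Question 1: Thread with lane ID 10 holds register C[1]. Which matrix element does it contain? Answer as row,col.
2,5

lane 10: G=2 (10/4), T=2 (10%4)
i=1: r=2+0=2, c=2*2+1=5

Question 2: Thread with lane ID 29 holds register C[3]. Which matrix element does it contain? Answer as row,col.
15,3

lane 29⇒29/4=7, 29 mod 4=1
i=3  r:7+8⇒15  c:2·1+1⇒3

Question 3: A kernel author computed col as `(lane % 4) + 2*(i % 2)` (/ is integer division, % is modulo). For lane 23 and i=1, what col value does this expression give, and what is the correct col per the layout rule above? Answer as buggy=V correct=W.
buggy=5 correct=7

`(lane % 4) + 2*(i % 2)`[23,1]→5
23: G=5,T=3
[1] (5+0,3*2+1) = (5,7)
col: 5 vs 7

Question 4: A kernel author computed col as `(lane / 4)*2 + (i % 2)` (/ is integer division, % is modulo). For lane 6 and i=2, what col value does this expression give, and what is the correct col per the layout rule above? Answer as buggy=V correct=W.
`(lane / 4)*2 + (i % 2)`[6,2]=>2
6: grp=1,tig=2
[2] (1+8,2*2+0) = (9,4)
col: 2 vs 4

buggy=2 correct=4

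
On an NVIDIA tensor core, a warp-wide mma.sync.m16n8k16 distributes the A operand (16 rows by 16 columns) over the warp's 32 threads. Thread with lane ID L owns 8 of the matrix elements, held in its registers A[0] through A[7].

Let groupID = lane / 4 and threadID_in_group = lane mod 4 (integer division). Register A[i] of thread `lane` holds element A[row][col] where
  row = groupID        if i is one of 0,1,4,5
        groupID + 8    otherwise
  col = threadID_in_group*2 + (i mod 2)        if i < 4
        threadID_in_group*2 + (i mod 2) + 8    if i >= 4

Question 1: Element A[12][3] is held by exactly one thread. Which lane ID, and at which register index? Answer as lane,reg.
17,3

r:12=>grp=4,rB=1  c:3=>cB=0,tig=1,lo=1
L=4*4+1=17  i=0*4+1*2+1=3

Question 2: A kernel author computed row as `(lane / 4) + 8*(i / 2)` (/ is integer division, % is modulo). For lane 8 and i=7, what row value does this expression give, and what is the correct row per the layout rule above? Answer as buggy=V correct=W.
buggy=26 correct=10

`(lane / 4) + 8*(i / 2)`[8,7]=>26
L=8=>grp=8>>2=2, tig=8&3=0
[7]=>row 2+8=10  col 0·2+1+8=9
row: 26 vs 10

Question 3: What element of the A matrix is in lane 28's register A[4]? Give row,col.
lane 28→28/4=7, 28 mod 4=0
i=4  r:7+0→7  c:2·0+0+8→8

7,8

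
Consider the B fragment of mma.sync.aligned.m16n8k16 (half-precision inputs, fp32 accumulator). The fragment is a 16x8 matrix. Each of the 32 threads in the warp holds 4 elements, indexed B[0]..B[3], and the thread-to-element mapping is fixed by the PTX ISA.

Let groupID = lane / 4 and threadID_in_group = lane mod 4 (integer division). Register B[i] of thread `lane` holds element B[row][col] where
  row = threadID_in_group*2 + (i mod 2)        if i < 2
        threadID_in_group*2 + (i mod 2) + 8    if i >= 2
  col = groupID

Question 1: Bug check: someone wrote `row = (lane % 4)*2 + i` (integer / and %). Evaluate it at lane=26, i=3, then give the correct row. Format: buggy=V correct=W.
`(lane % 4)*2 + i`[26,3]=>7
26: grp=6,tig=2
[3] (2*2+1+8,6) = (13,6)
row: 7 vs 13

buggy=7 correct=13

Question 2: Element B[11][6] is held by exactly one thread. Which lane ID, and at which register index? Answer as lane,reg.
c=6->g=6  r=11->rb=1,t=1,b0=1
L=6*4+1=25  i=1*2+1=3

25,3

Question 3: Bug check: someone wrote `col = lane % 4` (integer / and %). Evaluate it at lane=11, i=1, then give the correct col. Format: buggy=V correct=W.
buggy=3 correct=2

`lane % 4`[11,1]->3
11: gid=2,tid=3
[1] (3*2+1+0,2) = (7,2)
col: 3 vs 2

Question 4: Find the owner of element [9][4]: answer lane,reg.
16,3

c=4⇒gr=4  r=9⇒Rb=1,th=0,odd=1
L=4*4+0=16  i=1*2+1=3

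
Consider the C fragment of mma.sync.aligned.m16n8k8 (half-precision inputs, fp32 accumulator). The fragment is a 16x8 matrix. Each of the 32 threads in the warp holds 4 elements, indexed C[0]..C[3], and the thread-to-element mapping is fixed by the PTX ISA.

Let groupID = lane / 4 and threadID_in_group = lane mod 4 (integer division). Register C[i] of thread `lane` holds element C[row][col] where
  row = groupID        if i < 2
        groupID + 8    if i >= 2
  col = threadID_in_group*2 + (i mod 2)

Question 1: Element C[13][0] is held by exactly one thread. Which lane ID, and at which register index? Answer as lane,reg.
r=13⇒gr=5,Rb=1  c=0⇒th=0,odd=0
L=5*4+0=20  i=1*2+0=2

20,2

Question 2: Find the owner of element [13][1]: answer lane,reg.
r=13→G=5,rhi=1  c=1→T=0,p=1
L=5*4+0=20  i=1*2+1=3

20,3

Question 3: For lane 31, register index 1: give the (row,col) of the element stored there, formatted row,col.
lane 31->31/4=7, 31 mod 4=3
i=1  r:7+0->7  c:2·3+1->7

7,7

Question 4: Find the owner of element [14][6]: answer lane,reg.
r=14->g=6,rb=1  c=6->t=3,b0=0
L=6*4+3=27  i=1*2+0=2

27,2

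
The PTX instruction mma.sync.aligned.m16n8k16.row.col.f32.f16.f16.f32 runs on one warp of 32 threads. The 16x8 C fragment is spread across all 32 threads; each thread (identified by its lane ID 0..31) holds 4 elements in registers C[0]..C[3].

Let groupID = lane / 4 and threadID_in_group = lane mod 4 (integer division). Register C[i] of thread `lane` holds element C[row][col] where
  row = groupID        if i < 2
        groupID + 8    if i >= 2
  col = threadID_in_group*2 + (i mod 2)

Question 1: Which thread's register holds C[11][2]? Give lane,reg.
r=11→G=3,rhi=1  c=2→T=1,p=0
L=3*4+1=13  i=1*2+0=2

13,2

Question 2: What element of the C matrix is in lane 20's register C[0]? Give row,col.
20: g=5,t=0
[0] (5+0,0*2+0) = (5,0)

5,0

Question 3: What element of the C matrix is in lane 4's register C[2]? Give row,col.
9,0

lane 4->4/4=1, 4 mod 4=0
i=2  r:1+8->9  c:2·0+0->0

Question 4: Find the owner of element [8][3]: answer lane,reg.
r=8→G=0,rhi=1  c=3→T=1,p=1
L=0*4+1=1  i=1*2+1=3

1,3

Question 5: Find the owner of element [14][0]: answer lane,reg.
r=14→G=6,rhi=1  c=0→T=0,p=0
L=6*4+0=24  i=1*2+0=2

24,2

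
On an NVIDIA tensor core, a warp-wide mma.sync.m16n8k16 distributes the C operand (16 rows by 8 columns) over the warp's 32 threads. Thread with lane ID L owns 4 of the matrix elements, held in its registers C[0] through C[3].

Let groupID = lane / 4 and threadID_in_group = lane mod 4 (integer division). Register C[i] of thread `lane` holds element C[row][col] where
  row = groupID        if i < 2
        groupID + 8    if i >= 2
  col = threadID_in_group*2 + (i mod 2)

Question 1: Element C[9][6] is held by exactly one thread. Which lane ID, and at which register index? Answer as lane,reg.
r:9=>grp=1,rB=1  c:6=>tig=3,lo=0
L=1*4+3=7  i=1*2+0=2

7,2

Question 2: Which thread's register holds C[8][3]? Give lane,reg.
r=8→G=0,rhi=1  c=3→T=1,p=1
L=0*4+1=1  i=1*2+1=3

1,3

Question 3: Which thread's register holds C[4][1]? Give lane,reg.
r: 4->gid=4,r8=0  c: 1->tid=0,i&1=1
L=4*4+0=16  i=0*2+1=1

16,1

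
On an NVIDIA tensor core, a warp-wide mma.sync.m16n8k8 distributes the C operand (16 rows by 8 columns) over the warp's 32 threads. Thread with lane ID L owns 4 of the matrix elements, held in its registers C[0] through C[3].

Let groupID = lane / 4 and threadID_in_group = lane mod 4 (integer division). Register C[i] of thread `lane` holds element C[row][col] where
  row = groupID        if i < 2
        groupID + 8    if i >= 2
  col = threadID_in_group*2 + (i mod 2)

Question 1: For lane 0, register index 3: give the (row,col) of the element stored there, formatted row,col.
lane 0: grp=0 (0/4), tig=0 (0%4)
i=3: r=0+8=8, c=0*2+1=1

8,1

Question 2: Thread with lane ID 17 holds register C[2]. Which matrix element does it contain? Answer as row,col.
17: gr=4,th=1
[2] (4+8,1*2+0) = (12,2)

12,2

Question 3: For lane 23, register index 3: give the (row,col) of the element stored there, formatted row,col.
lane 23: G=5 (23/4), T=3 (23%4)
i=3: r=5+8=13, c=3*2+1=7

13,7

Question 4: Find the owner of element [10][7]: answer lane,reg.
r:10=>grp=2,rB=1  c:7=>tig=3,lo=1
L=2*4+3=11  i=1*2+1=3

11,3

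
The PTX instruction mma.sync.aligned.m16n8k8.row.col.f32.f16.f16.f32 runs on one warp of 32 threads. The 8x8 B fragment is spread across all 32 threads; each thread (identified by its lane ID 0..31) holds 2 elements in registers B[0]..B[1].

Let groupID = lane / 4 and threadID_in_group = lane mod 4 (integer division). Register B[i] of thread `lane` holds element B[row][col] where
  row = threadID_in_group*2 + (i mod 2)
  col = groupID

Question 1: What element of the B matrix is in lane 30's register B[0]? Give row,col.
4,7

lane 30->30/4=7, 30 mod 4=2
i=0  r:2·2+0->4  c:7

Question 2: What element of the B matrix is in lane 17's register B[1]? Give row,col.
3,4

L=17->gid=17>>2=4, tid=17&3=1
[1]->row 1·2+1=3  col gid=4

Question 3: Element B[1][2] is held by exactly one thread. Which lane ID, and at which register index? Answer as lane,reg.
c=2→G=2  r=1→T=0,p=1
L=2*4+0=8  i=1=1

8,1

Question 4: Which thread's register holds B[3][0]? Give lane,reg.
c=0⇒gr=0  r=3⇒th=1,odd=1
L=0*4+1=1  i=1=1

1,1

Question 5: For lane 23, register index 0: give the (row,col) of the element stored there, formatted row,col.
L=23=>grp=23>>2=5, tig=23&3=3
[0]=>row 3·2+0=6  col grp=5

6,5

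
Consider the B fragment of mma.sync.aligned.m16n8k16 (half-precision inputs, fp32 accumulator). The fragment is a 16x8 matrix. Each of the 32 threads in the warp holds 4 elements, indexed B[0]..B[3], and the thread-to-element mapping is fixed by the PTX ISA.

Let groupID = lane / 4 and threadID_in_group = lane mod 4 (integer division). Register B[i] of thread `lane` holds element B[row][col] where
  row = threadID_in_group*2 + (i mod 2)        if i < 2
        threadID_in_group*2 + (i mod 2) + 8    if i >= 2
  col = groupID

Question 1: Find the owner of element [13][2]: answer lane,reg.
c=2→G=2  r=13→rhi=1,T=2,p=1
L=2*4+2=10  i=1*2+1=3

10,3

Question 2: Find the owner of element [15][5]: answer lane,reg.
23,3

c=5→G=5  r=15→rhi=1,T=3,p=1
L=5*4+3=23  i=1*2+1=3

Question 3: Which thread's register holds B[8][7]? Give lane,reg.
28,2

c=7⇒gr=7  r=8⇒Rb=1,th=0,odd=0
L=7*4+0=28  i=1*2+0=2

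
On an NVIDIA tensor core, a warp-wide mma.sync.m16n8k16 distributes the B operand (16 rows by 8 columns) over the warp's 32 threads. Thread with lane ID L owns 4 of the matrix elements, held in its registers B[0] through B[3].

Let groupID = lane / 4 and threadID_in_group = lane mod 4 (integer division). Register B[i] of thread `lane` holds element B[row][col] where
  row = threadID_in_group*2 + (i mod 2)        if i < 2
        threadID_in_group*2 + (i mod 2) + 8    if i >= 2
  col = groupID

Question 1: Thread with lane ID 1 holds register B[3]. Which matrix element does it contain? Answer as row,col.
11,0

L=1⇒gr=1>>2=0, th=1&3=1
[3]⇒row 1·2+1+8=11  col gr=0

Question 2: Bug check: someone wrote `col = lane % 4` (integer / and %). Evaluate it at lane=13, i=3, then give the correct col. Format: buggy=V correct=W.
buggy=1 correct=3

`lane % 4`[13,3]=>1
L=13=>grp=13>>2=3, tig=13&3=1
[3]=>row 1·2+1+8=11  col grp=3
col: 1 vs 3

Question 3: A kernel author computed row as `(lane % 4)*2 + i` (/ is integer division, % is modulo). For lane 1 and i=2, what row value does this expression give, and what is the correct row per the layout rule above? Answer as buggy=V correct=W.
`(lane % 4)*2 + i`[1,2]⇒4
lane 1: gr=0 (1/4), th=1 (1%4)
i=2: r=1*2+0+8=10, c=gr=0
row: 4 vs 10

buggy=4 correct=10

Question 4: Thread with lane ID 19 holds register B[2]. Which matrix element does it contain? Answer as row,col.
14,4

lane 19: grp=4 (19/4), tig=3 (19%4)
i=2: r=3*2+0+8=14, c=grp=4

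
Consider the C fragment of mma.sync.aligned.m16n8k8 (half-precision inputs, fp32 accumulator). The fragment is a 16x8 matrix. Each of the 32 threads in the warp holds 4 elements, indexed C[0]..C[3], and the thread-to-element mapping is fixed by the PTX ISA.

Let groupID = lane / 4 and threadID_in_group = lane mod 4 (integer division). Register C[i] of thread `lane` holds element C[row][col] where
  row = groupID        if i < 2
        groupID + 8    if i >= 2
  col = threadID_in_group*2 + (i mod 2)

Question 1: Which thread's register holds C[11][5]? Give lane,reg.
r: 11->gid=3,r8=1  c: 5->tid=2,i&1=1
L=3*4+2=14  i=1*2+1=3

14,3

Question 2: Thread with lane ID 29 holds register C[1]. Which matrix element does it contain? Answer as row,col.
lane 29⇒29/4=7, 29 mod 4=1
i=1  r:7+0⇒7  c:2·1+1⇒3

7,3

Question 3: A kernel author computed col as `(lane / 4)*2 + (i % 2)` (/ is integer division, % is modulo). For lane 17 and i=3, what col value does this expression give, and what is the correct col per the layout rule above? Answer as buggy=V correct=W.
buggy=9 correct=3

`(lane / 4)*2 + (i % 2)`[17,3]→9
lane 17→17/4=4, 17 mod 4=1
i=3  r:4+8→12  c:2·1+1→3
col: 9 vs 3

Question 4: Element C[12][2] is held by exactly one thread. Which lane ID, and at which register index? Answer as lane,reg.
17,2

r=12->g=4,rb=1  c=2->t=1,b0=0
L=4*4+1=17  i=1*2+0=2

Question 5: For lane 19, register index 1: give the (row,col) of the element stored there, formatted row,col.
lane 19: g=4 (19/4), t=3 (19%4)
i=1: r=4+0=4, c=3*2+1=7

4,7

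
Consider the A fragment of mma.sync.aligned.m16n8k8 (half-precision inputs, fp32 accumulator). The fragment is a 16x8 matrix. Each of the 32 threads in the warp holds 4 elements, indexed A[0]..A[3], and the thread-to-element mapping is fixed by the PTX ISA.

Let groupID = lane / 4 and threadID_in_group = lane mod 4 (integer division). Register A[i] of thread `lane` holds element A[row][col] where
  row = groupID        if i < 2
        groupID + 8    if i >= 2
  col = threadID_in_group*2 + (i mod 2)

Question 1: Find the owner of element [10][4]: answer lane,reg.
10,2

r:10=>grp=2,rB=1  c:4=>tig=2,lo=0
L=2*4+2=10  i=1*2+0=2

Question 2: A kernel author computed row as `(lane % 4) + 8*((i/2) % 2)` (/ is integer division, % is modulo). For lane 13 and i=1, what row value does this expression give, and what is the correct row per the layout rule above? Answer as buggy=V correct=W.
`(lane % 4) + 8*((i/2) % 2)`[13,1]->1
lane 13->13/4=3, 13 mod 4=1
i=1  r:3+0->3  c:2·1+1->3
row: 1 vs 3

buggy=1 correct=3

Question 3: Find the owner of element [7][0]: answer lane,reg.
28,0

r=7→G=7,rhi=0  c=0→T=0,p=0
L=7*4+0=28  i=0*2+0=0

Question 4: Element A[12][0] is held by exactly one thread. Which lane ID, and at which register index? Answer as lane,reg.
r=12⇒gr=4,Rb=1  c=0⇒th=0,odd=0
L=4*4+0=16  i=1*2+0=2

16,2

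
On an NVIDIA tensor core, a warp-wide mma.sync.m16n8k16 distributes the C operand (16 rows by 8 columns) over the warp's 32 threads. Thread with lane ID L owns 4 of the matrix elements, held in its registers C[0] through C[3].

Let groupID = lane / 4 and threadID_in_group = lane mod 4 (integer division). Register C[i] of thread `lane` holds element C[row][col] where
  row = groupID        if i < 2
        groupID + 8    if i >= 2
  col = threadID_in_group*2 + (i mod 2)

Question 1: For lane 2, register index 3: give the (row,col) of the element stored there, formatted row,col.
L=2->g=2>>2=0, t=2&3=2
[3]->row 0+8=8  col 2·2+1=5

8,5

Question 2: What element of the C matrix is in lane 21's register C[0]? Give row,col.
5,2

21: grp=5,tig=1
[0] (5+0,1*2+0) = (5,2)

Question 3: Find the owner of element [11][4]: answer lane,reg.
14,2

r=11⇒gr=3,Rb=1  c=4⇒th=2,odd=0
L=3*4+2=14  i=1*2+0=2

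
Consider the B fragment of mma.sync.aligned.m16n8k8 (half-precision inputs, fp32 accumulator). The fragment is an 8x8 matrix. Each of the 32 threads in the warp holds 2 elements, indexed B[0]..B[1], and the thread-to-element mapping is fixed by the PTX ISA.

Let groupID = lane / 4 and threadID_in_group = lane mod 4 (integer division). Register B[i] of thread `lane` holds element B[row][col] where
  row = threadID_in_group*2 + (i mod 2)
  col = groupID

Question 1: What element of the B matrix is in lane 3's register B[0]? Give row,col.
6,0

3: grp=0,tig=3
[0] (3*2+0,0) = (6,0)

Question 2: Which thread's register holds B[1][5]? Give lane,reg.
20,1

c=5->g=5  r=1->t=0,b0=1
L=5*4+0=20  i=1=1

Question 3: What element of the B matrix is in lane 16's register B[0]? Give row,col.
0,4

L=16⇒gr=16>>2=4, th=16&3=0
[0]⇒row 0·2+0=0  col gr=4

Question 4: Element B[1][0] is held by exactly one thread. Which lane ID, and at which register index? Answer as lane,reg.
c=0⇒gr=0  r=1⇒th=0,odd=1
L=0*4+0=0  i=1=1

0,1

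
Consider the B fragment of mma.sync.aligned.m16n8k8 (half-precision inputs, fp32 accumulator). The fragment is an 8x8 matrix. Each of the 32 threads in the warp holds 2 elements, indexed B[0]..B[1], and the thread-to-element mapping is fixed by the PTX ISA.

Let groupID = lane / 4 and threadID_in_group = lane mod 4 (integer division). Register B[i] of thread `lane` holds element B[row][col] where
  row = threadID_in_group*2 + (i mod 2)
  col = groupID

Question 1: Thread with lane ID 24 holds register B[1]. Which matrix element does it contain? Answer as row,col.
1,6

lane 24: gid=6 (24/4), tid=0 (24%4)
i=1: r=0*2+1=1, c=gid=6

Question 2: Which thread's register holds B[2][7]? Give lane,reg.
29,0

c:7=>grp=7  r:2=>tig=1,lo=0
L=7*4+1=29  i=0=0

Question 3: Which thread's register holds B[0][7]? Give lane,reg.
c=7⇒gr=7  r=0⇒th=0,odd=0
L=7*4+0=28  i=0=0

28,0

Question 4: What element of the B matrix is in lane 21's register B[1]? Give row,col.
21: g=5,t=1
[1] (1*2+1,5) = (3,5)

3,5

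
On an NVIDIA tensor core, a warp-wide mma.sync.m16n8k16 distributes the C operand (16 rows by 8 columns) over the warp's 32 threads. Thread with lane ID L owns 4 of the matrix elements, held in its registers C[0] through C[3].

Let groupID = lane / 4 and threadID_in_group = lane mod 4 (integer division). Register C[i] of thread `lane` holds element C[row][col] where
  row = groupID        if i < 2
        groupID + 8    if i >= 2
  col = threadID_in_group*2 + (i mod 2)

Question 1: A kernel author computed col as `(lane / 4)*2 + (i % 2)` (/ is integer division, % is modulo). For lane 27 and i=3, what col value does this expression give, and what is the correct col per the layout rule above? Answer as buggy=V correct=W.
`(lane / 4)*2 + (i % 2)`[27,3]->13
lane 27->27/4=6, 27 mod 4=3
i=3  r:6+8->14  c:2·3+1->7
col: 13 vs 7

buggy=13 correct=7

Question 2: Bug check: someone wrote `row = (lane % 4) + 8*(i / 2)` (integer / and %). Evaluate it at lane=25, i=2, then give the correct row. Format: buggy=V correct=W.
`(lane % 4) + 8*(i / 2)`[25,2]->9
25: gid=6,tid=1
[2] (6+8,1*2+0) = (14,2)
row: 9 vs 14

buggy=9 correct=14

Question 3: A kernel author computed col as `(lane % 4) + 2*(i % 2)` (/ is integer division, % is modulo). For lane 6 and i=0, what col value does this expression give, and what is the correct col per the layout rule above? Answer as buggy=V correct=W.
buggy=2 correct=4

`(lane % 4) + 2*(i % 2)`[6,0]=>2
lane 6: grp=1 (6/4), tig=2 (6%4)
i=0: r=1+0=1, c=2*2+0=4
col: 2 vs 4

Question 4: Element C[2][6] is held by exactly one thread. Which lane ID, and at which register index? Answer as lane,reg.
r: 2->gid=2,r8=0  c: 6->tid=3,i&1=0
L=2*4+3=11  i=0*2+0=0

11,0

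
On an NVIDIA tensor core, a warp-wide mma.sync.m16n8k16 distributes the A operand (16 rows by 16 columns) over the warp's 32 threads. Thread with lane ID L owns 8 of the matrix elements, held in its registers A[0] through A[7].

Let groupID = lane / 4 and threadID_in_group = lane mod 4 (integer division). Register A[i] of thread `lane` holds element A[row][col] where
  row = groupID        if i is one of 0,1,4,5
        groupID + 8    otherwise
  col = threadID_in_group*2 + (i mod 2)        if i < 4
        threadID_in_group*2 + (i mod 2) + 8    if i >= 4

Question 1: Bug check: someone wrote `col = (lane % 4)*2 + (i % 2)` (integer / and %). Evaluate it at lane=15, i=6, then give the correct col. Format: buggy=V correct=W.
buggy=6 correct=14

`(lane % 4)*2 + (i % 2)`[15,6]→6
L=15→G=15>>2=3, T=15&3=3
[6]→row 3+8=11  col 3·2+0+8=14
col: 6 vs 14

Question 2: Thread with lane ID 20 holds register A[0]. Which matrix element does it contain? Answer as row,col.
5,0

lane 20: G=5 (20/4), T=0 (20%4)
i=0: r=5+0=5, c=0*2+0+0=0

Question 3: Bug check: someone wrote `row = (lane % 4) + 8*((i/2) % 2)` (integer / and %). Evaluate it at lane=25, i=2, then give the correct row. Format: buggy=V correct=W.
buggy=9 correct=14

`(lane % 4) + 8*((i/2) % 2)`[25,2]->9
L=25->g=25>>2=6, t=25&3=1
[2]->row 6+8=14  col 1·2+0+0=2
row: 9 vs 14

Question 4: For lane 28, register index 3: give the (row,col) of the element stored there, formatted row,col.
L=28->g=28>>2=7, t=28&3=0
[3]->row 7+8=15  col 0·2+1+0=1

15,1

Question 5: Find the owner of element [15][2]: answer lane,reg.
29,2

r=15->g=7,rb=1  c=2->cb=0,t=1,b0=0
L=7*4+1=29  i=0*4+1*2+0=2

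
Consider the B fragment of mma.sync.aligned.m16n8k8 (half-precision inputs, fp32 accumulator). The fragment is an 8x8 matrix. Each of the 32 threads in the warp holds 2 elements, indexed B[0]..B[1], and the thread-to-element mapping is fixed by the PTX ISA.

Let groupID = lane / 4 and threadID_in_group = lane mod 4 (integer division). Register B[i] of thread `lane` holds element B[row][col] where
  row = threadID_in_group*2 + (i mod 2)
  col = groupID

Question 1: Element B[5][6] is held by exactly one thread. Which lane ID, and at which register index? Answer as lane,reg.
26,1

c=6⇒gr=6  r=5⇒th=2,odd=1
L=6*4+2=26  i=1=1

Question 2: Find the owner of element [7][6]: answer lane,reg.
c=6→G=6  r=7→T=3,p=1
L=6*4+3=27  i=1=1

27,1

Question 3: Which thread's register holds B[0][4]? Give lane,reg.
c:4=>grp=4  r:0=>tig=0,lo=0
L=4*4+0=16  i=0=0

16,0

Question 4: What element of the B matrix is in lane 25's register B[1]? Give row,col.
L=25->gid=25>>2=6, tid=25&3=1
[1]->row 1·2+1=3  col gid=6

3,6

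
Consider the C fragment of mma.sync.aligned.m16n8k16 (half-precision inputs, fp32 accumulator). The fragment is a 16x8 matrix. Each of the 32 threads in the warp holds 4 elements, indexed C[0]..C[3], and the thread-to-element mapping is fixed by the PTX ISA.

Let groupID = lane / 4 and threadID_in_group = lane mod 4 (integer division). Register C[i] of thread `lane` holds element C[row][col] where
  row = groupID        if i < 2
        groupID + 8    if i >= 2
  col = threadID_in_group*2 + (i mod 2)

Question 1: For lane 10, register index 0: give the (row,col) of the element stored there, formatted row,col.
2,4

lane 10: gr=2 (10/4), th=2 (10%4)
i=0: r=2+0=2, c=2*2+0=4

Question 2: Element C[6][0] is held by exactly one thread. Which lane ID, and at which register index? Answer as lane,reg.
24,0

r=6⇒gr=6,Rb=0  c=0⇒th=0,odd=0
L=6*4+0=24  i=0*2+0=0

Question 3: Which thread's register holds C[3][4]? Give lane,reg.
r=3⇒gr=3,Rb=0  c=4⇒th=2,odd=0
L=3*4+2=14  i=0*2+0=0

14,0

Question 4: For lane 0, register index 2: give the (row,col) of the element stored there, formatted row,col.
8,0

lane 0: gr=0 (0/4), th=0 (0%4)
i=2: r=0+8=8, c=0*2+0=0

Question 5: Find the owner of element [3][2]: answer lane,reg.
13,0

r=3->g=3,rb=0  c=2->t=1,b0=0
L=3*4+1=13  i=0*2+0=0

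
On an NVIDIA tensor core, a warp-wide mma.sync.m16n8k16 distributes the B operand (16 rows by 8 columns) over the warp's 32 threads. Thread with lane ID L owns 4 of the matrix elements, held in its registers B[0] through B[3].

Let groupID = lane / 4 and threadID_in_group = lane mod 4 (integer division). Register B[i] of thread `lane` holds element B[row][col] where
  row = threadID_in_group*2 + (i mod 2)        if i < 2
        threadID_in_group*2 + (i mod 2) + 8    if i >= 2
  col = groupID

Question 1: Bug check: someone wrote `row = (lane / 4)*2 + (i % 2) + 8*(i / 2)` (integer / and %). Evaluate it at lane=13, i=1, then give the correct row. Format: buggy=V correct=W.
buggy=7 correct=3

`(lane / 4)*2 + (i % 2) + 8*(i / 2)`[13,1]->7
L=13->gid=13>>2=3, tid=13&3=1
[1]->row 1·2+1+0=3  col gid=3
row: 7 vs 3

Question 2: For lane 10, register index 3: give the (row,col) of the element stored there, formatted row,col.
lane 10: grp=2 (10/4), tig=2 (10%4)
i=3: r=2*2+1+8=13, c=grp=2

13,2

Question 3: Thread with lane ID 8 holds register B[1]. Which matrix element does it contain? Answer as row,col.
1,2

lane 8→8/4=2, 8 mod 4=0
i=1  r:2·0+1+0→1  c:2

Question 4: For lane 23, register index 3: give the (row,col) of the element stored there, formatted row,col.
15,5

lane 23->23/4=5, 23 mod 4=3
i=3  r:2·3+1+8->15  c:5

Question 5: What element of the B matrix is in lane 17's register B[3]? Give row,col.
11,4

17: G=4,T=1
[3] (1*2+1+8,4) = (11,4)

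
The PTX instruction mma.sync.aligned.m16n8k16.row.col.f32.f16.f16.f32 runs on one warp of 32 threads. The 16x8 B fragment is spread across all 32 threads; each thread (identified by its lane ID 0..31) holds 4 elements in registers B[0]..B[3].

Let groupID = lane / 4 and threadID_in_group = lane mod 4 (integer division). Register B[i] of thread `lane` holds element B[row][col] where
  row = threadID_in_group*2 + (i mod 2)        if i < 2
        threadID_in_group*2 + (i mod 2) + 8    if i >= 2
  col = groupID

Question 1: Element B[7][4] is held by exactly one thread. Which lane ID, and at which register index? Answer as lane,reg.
19,1

c=4⇒gr=4  r=7⇒Rb=0,th=3,odd=1
L=4*4+3=19  i=0*2+1=1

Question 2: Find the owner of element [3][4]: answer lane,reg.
c=4⇒gr=4  r=3⇒Rb=0,th=1,odd=1
L=4*4+1=17  i=0*2+1=1

17,1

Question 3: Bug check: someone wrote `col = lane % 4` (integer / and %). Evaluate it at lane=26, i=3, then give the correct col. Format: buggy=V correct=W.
`lane % 4`[26,3]->2
lane 26->26/4=6, 26 mod 4=2
i=3  r:2·2+1+8->13  c:6
col: 2 vs 6

buggy=2 correct=6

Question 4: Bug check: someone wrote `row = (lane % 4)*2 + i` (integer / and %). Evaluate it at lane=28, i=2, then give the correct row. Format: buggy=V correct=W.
buggy=2 correct=8

`(lane % 4)*2 + i`[28,2]⇒2
lane 28: gr=7 (28/4), th=0 (28%4)
i=2: r=0*2+0+8=8, c=gr=7
row: 2 vs 8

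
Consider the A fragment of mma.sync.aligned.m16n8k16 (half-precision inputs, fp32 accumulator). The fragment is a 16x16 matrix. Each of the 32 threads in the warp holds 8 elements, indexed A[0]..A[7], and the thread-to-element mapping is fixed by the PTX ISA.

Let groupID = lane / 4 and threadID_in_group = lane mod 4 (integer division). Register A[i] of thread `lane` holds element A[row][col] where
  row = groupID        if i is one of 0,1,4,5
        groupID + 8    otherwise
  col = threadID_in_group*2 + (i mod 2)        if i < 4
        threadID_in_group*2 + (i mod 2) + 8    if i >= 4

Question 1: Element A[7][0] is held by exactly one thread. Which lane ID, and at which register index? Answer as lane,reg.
28,0

r=7->g=7,rb=0  c=0->cb=0,t=0,b0=0
L=7*4+0=28  i=0*4+0*2+0=0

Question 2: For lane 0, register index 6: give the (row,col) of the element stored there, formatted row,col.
0: gid=0,tid=0
[6] (0+8,0*2+0+8) = (8,8)

8,8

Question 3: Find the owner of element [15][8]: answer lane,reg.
28,6

r=15→G=7,rhi=1  c=8→chi=1,T=0,p=0
L=7*4+0=28  i=1*4+1*2+0=6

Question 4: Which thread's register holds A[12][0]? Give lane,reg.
16,2

r:12=>grp=4,rB=1  c:0=>cB=0,tig=0,lo=0
L=4*4+0=16  i=0*4+1*2+0=2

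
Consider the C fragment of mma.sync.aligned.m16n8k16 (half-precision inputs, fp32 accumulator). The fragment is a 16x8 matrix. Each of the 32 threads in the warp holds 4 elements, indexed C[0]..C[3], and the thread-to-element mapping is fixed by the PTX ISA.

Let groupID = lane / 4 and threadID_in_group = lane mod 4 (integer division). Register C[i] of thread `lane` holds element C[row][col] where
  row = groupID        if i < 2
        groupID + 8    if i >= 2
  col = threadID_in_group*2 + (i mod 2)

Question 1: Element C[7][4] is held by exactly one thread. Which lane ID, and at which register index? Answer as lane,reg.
r=7->g=7,rb=0  c=4->t=2,b0=0
L=7*4+2=30  i=0*2+0=0

30,0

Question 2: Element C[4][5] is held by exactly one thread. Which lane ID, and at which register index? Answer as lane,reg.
r=4->g=4,rb=0  c=5->t=2,b0=1
L=4*4+2=18  i=0*2+1=1

18,1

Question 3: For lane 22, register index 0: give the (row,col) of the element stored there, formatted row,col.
5,4

lane 22→22/4=5, 22 mod 4=2
i=0  r:5+0→5  c:2·2+0→4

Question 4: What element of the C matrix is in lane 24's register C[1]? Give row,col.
lane 24⇒24/4=6, 24 mod 4=0
i=1  r:6+0⇒6  c:2·0+1⇒1

6,1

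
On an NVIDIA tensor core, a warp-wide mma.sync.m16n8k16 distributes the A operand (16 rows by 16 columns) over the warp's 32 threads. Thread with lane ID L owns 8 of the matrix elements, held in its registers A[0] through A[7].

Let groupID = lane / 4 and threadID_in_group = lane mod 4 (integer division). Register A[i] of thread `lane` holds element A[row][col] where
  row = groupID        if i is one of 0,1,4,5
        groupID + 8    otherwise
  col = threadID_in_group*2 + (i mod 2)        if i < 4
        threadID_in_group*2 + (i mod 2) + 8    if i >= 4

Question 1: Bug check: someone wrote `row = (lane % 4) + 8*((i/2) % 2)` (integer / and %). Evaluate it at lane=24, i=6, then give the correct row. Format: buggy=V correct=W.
`(lane % 4) + 8*((i/2) % 2)`[24,6]->8
L=24->g=24>>2=6, t=24&3=0
[6]->row 6+8=14  col 0·2+0+8=8
row: 8 vs 14

buggy=8 correct=14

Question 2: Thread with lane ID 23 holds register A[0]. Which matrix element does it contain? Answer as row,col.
L=23->g=23>>2=5, t=23&3=3
[0]->row 5+0=5  col 3·2+0+0=6

5,6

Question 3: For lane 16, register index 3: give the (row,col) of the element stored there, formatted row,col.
12,1

lane 16: gid=4 (16/4), tid=0 (16%4)
i=3: r=4+8=12, c=0*2+1+0=1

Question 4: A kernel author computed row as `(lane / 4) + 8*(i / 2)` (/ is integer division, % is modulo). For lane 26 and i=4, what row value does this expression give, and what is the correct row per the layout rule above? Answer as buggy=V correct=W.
buggy=22 correct=6

`(lane / 4) + 8*(i / 2)`[26,4]=>22
L=26=>grp=26>>2=6, tig=26&3=2
[4]=>row 6+0=6  col 2·2+0+8=12
row: 22 vs 6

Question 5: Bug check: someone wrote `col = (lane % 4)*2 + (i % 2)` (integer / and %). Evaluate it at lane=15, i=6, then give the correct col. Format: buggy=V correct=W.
buggy=6 correct=14

`(lane % 4)*2 + (i % 2)`[15,6]⇒6
lane 15: gr=3 (15/4), th=3 (15%4)
i=6: r=3+8=11, c=3*2+0+8=14
col: 6 vs 14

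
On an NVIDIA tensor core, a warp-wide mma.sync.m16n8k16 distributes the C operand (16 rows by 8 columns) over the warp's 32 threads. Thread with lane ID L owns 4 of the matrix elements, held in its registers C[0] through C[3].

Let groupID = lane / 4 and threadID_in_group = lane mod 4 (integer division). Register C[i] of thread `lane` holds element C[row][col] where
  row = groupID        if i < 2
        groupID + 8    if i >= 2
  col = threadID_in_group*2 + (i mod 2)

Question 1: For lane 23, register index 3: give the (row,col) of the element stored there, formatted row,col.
L=23->g=23>>2=5, t=23&3=3
[3]->row 5+8=13  col 3·2+1=7

13,7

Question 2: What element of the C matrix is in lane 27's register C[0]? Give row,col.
L=27->gid=27>>2=6, tid=27&3=3
[0]->row 6+0=6  col 3·2+0=6

6,6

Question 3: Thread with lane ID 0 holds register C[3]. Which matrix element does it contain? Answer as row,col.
0: gid=0,tid=0
[3] (0+8,0*2+1) = (8,1)

8,1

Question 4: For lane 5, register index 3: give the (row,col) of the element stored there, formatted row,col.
5: G=1,T=1
[3] (1+8,1*2+1) = (9,3)

9,3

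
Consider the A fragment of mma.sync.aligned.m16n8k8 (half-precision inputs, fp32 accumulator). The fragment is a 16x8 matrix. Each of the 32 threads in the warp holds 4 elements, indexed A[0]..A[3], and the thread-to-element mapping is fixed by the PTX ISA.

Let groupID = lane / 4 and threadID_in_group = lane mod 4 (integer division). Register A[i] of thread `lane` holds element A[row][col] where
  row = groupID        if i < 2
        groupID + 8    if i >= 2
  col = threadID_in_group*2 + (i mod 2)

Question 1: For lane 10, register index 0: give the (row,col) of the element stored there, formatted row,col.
10: gid=2,tid=2
[0] (2+0,2*2+0) = (2,4)

2,4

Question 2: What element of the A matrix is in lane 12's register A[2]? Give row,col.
11,0

12: G=3,T=0
[2] (3+8,0*2+0) = (11,0)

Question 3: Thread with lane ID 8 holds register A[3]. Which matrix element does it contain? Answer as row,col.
10,1

L=8⇒gr=8>>2=2, th=8&3=0
[3]⇒row 2+8=10  col 0·2+1=1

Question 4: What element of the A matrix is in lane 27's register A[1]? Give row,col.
lane 27: grp=6 (27/4), tig=3 (27%4)
i=1: r=6+0=6, c=3*2+1=7

6,7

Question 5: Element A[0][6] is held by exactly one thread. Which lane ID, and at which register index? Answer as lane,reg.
r=0->g=0,rb=0  c=6->t=3,b0=0
L=0*4+3=3  i=0*2+0=0

3,0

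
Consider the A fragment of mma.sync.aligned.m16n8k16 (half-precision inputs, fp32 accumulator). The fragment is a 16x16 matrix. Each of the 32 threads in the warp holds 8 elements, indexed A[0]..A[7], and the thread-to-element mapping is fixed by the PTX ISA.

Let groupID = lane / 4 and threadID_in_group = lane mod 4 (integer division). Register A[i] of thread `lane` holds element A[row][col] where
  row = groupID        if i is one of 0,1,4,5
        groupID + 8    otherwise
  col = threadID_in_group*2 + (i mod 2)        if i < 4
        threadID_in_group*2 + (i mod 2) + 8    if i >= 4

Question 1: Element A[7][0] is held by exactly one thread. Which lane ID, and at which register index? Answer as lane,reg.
r: 7->gid=7,r8=0  c: 0->c8=0,tid=0,i&1=0
L=7*4+0=28  i=0*4+0*2+0=0

28,0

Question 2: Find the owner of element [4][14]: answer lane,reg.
19,4

r=4⇒gr=4,Rb=0  c=14⇒Cb=1,th=3,odd=0
L=4*4+3=19  i=1*4+0*2+0=4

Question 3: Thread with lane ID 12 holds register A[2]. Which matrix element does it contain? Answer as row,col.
11,0

L=12→G=12>>2=3, T=12&3=0
[2]→row 3+8=11  col 0·2+0+0=0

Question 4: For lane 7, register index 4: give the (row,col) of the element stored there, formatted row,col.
1,14

lane 7->7/4=1, 7 mod 4=3
i=4  r:1+0->1  c:2·3+0+8->14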